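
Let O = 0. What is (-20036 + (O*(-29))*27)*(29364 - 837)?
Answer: -571566972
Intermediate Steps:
(-20036 + (O*(-29))*27)*(29364 - 837) = (-20036 + (0*(-29))*27)*(29364 - 837) = (-20036 + 0*27)*28527 = (-20036 + 0)*28527 = -20036*28527 = -571566972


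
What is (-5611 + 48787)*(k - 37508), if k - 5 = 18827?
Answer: -806354976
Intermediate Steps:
k = 18832 (k = 5 + 18827 = 18832)
(-5611 + 48787)*(k - 37508) = (-5611 + 48787)*(18832 - 37508) = 43176*(-18676) = -806354976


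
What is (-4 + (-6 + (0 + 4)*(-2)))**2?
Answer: 324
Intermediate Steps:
(-4 + (-6 + (0 + 4)*(-2)))**2 = (-4 + (-6 + 4*(-2)))**2 = (-4 + (-6 - 8))**2 = (-4 - 14)**2 = (-18)**2 = 324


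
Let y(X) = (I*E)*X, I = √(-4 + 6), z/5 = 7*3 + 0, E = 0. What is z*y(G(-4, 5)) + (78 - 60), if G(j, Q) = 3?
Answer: 18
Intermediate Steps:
z = 105 (z = 5*(7*3 + 0) = 5*(21 + 0) = 5*21 = 105)
I = √2 ≈ 1.4142
y(X) = 0 (y(X) = (√2*0)*X = 0*X = 0)
z*y(G(-4, 5)) + (78 - 60) = 105*0 + (78 - 60) = 0 + 18 = 18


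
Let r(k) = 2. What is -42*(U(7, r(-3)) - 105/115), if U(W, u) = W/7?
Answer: -84/23 ≈ -3.6522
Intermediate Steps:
U(W, u) = W/7 (U(W, u) = W*(1/7) = W/7)
-42*(U(7, r(-3)) - 105/115) = -42*((1/7)*7 - 105/115) = -42*(1 - 105*1/115) = -42*(1 - 21/23) = -42*2/23 = -84/23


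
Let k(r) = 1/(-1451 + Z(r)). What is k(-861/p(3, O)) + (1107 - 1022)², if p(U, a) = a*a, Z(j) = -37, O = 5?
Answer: 10750799/1488 ≈ 7225.0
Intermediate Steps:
p(U, a) = a²
k(r) = -1/1488 (k(r) = 1/(-1451 - 37) = 1/(-1488) = -1/1488)
k(-861/p(3, O)) + (1107 - 1022)² = -1/1488 + (1107 - 1022)² = -1/1488 + 85² = -1/1488 + 7225 = 10750799/1488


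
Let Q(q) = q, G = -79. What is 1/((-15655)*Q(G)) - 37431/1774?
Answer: -46292600321/2193985630 ≈ -21.100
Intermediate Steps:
1/((-15655)*Q(G)) - 37431/1774 = 1/(-15655*(-79)) - 37431/1774 = -1/15655*(-1/79) - 37431*1/1774 = 1/1236745 - 37431/1774 = -46292600321/2193985630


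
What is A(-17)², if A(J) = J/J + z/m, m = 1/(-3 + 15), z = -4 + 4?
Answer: 1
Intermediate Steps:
z = 0
m = 1/12 ≈ 0.083333
A(J) = 1 (A(J) = J/J + 0/(1/12) = 1 + 0*12 = 1 + 0 = 1)
A(-17)² = 1² = 1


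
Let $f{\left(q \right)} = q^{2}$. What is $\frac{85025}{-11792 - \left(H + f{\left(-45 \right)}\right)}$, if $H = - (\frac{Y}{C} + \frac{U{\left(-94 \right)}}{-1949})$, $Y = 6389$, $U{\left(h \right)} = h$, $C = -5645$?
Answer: $- \frac{935453977625}{152028006316} \approx -6.1532$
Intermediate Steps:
$H = \frac{11921531}{11002105}$ ($H = - (\frac{6389}{-5645} - \frac{94}{-1949}) = - (6389 \left(- \frac{1}{5645}\right) - - \frac{94}{1949}) = - (- \frac{6389}{5645} + \frac{94}{1949}) = \left(-1\right) \left(- \frac{11921531}{11002105}\right) = \frac{11921531}{11002105} \approx 1.0836$)
$\frac{85025}{-11792 - \left(H + f{\left(-45 \right)}\right)} = \frac{85025}{-11792 - \left(\frac{11921531}{11002105} + \left(-45\right)^{2}\right)} = \frac{85025}{-11792 - \left(\frac{11921531}{11002105} + 2025\right)} = \frac{85025}{-11792 - \frac{22291184156}{11002105}} = \frac{85025}{- \frac{152028006316}{11002105}} = 85025 \left(- \frac{11002105}{152028006316}\right) = - \frac{935453977625}{152028006316}$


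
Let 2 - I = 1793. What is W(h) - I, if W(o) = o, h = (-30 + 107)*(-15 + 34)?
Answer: 3254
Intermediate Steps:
h = 1463 (h = 77*19 = 1463)
I = -1791 (I = 2 - 1*1793 = 2 - 1793 = -1791)
W(h) - I = 1463 - 1*(-1791) = 1463 + 1791 = 3254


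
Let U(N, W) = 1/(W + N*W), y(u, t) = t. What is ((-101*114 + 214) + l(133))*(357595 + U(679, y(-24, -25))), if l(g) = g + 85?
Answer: -33684376209459/8500 ≈ -3.9629e+9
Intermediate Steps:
l(g) = 85 + g
((-101*114 + 214) + l(133))*(357595 + U(679, y(-24, -25))) = ((-101*114 + 214) + (85 + 133))*(357595 + 1/((-25)*(1 + 679))) = ((-11514 + 214) + 218)*(357595 - 1/25/680) = (-11300 + 218)*(357595 - 1/25*1/680) = -11082*(357595 - 1/17000) = -11082*6079114999/17000 = -33684376209459/8500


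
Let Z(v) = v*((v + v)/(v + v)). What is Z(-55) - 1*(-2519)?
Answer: 2464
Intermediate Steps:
Z(v) = v (Z(v) = v*((2*v)/((2*v))) = v*((2*v)*(1/(2*v))) = v*1 = v)
Z(-55) - 1*(-2519) = -55 - 1*(-2519) = -55 + 2519 = 2464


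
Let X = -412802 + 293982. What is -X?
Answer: 118820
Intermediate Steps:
X = -118820
-X = -1*(-118820) = 118820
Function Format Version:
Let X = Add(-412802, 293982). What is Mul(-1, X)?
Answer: 118820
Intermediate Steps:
X = -118820
Mul(-1, X) = Mul(-1, -118820) = 118820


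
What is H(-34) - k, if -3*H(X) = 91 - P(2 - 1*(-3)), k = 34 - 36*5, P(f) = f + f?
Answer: 119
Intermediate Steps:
P(f) = 2*f
k = -146 (k = 34 - 180 = -146)
H(X) = -27 (H(X) = -(91 - 2*(2 - 1*(-3)))/3 = -(91 - 2*(2 + 3))/3 = -(91 - 2*5)/3 = -(91 - 1*10)/3 = -(91 - 10)/3 = -1/3*81 = -27)
H(-34) - k = -27 - 1*(-146) = -27 + 146 = 119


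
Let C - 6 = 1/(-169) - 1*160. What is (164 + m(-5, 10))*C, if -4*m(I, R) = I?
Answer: -17203847/676 ≈ -25449.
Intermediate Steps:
m(I, R) = -I/4
C = -26027/169 (C = 6 + (1/(-169) - 1*160) = 6 + (-1/169 - 160) = 6 - 27041/169 = -26027/169 ≈ -154.01)
(164 + m(-5, 10))*C = (164 - ¼*(-5))*(-26027/169) = (164 + 5/4)*(-26027/169) = (661/4)*(-26027/169) = -17203847/676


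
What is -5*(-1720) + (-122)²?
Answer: 23484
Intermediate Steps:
-5*(-1720) + (-122)² = 8600 + 14884 = 23484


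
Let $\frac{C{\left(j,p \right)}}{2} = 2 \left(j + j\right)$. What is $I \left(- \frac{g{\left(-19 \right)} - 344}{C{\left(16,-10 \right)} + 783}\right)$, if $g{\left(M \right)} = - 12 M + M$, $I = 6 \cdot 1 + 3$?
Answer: $\frac{1215}{911} \approx 1.3337$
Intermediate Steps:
$I = 9$ ($I = 6 + 3 = 9$)
$C{\left(j,p \right)} = 8 j$ ($C{\left(j,p \right)} = 2 \cdot 2 \left(j + j\right) = 2 \cdot 2 \cdot 2 j = 2 \cdot 4 j = 8 j$)
$g{\left(M \right)} = - 11 M$
$I \left(- \frac{g{\left(-19 \right)} - 344}{C{\left(16,-10 \right)} + 783}\right) = 9 \left(- \frac{\left(-11\right) \left(-19\right) - 344}{8 \cdot 16 + 783}\right) = 9 \left(- \frac{209 - 344}{128 + 783}\right) = 9 \left(- \frac{-135}{911}\right) = 9 \left(\left(-1\right) \left(- \frac{135}{911}\right)\right) = 9 \cdot \frac{135}{911} = \frac{1215}{911}$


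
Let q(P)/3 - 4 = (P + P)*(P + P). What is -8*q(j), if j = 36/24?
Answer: -312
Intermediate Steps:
j = 3/2 (j = 36*(1/24) = 3/2 ≈ 1.5000)
q(P) = 12 + 12*P² (q(P) = 12 + 3*((P + P)*(P + P)) = 12 + 3*((2*P)*(2*P)) = 12 + 3*(4*P²) = 12 + 12*P²)
-8*q(j) = -8*(12 + 12*(3/2)²) = -8*(12 + 12*(9/4)) = -8*(12 + 27) = -8*39 = -312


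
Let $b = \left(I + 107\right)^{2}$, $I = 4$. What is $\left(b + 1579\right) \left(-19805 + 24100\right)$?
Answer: $59700500$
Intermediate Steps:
$b = 12321$ ($b = \left(4 + 107\right)^{2} = 111^{2} = 12321$)
$\left(b + 1579\right) \left(-19805 + 24100\right) = \left(12321 + 1579\right) \left(-19805 + 24100\right) = 13900 \cdot 4295 = 59700500$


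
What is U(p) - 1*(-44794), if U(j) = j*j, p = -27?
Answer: 45523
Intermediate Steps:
U(j) = j²
U(p) - 1*(-44794) = (-27)² - 1*(-44794) = 729 + 44794 = 45523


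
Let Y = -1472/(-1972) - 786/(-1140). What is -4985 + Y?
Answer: -466810447/93670 ≈ -4983.6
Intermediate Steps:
Y = 134503/93670 (Y = -1472*(-1/1972) - 786*(-1/1140) = 368/493 + 131/190 = 134503/93670 ≈ 1.4359)
-4985 + Y = -4985 + 134503/93670 = -466810447/93670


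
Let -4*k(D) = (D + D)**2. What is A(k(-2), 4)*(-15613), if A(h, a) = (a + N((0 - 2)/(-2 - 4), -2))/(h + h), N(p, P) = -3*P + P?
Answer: 15613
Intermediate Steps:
k(D) = -D**2 (k(D) = -(D + D)**2/4 = -4*D**2/4 = -D**2)
N(p, P) = -2*P
A(h, a) = (4 + a)/(2*h) (A(h, a) = (a - 2*(-2))/(h + h) = (a + 4)/((2*h)) = (4 + a)*(1/(2*h)) = (4 + a)/(2*h))
A(k(-2), 4)*(-15613) = ((4 + 4)/(2*((-1*(-2)**2))))*(-15613) = ((1/2)*8/(-1*4))*(-15613) = ((1/2)*8/(-4))*(-15613) = ((1/2)*(-1/4)*8)*(-15613) = -1*(-15613) = 15613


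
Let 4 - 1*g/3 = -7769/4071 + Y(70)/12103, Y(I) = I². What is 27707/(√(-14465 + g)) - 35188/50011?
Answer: -35188/50011 - 27707*I*√405803749588419/2421415122 ≈ -0.70361 - 230.5*I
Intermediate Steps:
g = 5533991/335179 (g = 12 - 3*(-7769/4071 + 70²/12103) = 12 - 3*(-7769*1/4071 + 4900*(1/12103)) = 12 - 3*(-7769/4071 + 100/247) = 12 - 3*(-1511843/1005537) = 12 + 1511843/335179 = 5533991/335179 ≈ 16.511)
27707/(√(-14465 + g)) - 35188/50011 = 27707/(√(-14465 + 5533991/335179)) - 35188/50011 = 27707/(√(-4842830244/335179)) - 35188*1/50011 = 27707/((2*I*√405803749588419/335179)) - 35188/50011 = 27707*(-I*√405803749588419/2421415122) - 35188/50011 = -27707*I*√405803749588419/2421415122 - 35188/50011 = -35188/50011 - 27707*I*√405803749588419/2421415122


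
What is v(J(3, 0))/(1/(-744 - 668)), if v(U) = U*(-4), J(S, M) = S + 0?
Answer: 16944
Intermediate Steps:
J(S, M) = S
v(U) = -4*U
v(J(3, 0))/(1/(-744 - 668)) = (-4*3)/(1/(-744 - 668)) = -12/(1/(-1412)) = -12/(-1/1412) = -12*(-1412) = 16944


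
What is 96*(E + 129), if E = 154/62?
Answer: 391296/31 ≈ 12622.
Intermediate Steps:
E = 77/31 (E = 154*(1/62) = 77/31 ≈ 2.4839)
96*(E + 129) = 96*(77/31 + 129) = 96*(4076/31) = 391296/31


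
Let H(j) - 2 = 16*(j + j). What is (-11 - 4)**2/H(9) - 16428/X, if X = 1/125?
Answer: -119102955/58 ≈ -2.0535e+6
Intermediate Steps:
X = 1/125 ≈ 0.0080000
H(j) = 2 + 32*j (H(j) = 2 + 16*(j + j) = 2 + 16*(2*j) = 2 + 32*j)
(-11 - 4)**2/H(9) - 16428/X = (-11 - 4)**2/(2 + 32*9) - 16428/1/125 = (-15)**2/(2 + 288) - 16428*125 = 225/290 - 148*13875 = 225*(1/290) - 2053500 = 45/58 - 2053500 = -119102955/58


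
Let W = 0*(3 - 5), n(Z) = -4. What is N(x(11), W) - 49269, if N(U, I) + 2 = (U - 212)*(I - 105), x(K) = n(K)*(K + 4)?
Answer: -20711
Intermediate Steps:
W = 0 (W = 0*(-2) = 0)
x(K) = -16 - 4*K (x(K) = -4*(K + 4) = -4*(4 + K) = -16 - 4*K)
N(U, I) = -2 + (-212 + U)*(-105 + I) (N(U, I) = -2 + (U - 212)*(I - 105) = -2 + (-212 + U)*(-105 + I))
N(x(11), W) - 49269 = (22258 - 212*0 - 105*(-16 - 4*11) + 0*(-16 - 4*11)) - 49269 = (22258 + 0 - 105*(-16 - 44) + 0*(-16 - 44)) - 49269 = (22258 + 0 - 105*(-60) + 0*(-60)) - 49269 = (22258 + 0 + 6300 + 0) - 49269 = 28558 - 49269 = -20711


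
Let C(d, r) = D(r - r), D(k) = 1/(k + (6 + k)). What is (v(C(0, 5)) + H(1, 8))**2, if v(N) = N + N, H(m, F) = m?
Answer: 16/9 ≈ 1.7778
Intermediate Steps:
D(k) = 1/(6 + 2*k)
C(d, r) = 1/6 (C(d, r) = 1/(2*(3 + (r - r))) = 1/(2*(3 + 0)) = (1/2)/3 = (1/2)*(1/3) = 1/6)
v(N) = 2*N
(v(C(0, 5)) + H(1, 8))**2 = (2*(1/6) + 1)**2 = (1/3 + 1)**2 = (4/3)**2 = 16/9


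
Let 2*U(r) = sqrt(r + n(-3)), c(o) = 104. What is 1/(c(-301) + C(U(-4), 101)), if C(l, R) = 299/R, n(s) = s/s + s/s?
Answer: 101/10803 ≈ 0.0093493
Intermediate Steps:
n(s) = 2 (n(s) = 1 + 1 = 2)
U(r) = sqrt(2 + r)/2 (U(r) = sqrt(r + 2)/2 = sqrt(2 + r)/2)
1/(c(-301) + C(U(-4), 101)) = 1/(104 + 299/101) = 1/(10803/101) = 101/10803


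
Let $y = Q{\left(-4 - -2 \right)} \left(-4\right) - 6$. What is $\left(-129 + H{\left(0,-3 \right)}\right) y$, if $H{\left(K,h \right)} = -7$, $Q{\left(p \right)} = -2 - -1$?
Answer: $272$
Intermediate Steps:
$Q{\left(p \right)} = -1$ ($Q{\left(p \right)} = -2 + 1 = -1$)
$y = -2$ ($y = \left(-1\right) \left(-4\right) - 6 = 4 - 6 = -2$)
$\left(-129 + H{\left(0,-3 \right)}\right) y = \left(-129 - 7\right) \left(-2\right) = \left(-136\right) \left(-2\right) = 272$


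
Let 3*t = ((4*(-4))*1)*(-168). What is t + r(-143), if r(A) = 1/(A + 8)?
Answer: 120959/135 ≈ 895.99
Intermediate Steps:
r(A) = 1/(8 + A)
t = 896 (t = (((4*(-4))*1)*(-168))/3 = (-16*1*(-168))/3 = (-16*(-168))/3 = (1/3)*2688 = 896)
t + r(-143) = 896 + 1/(8 - 143) = 896 + 1/(-135) = 896 - 1/135 = 120959/135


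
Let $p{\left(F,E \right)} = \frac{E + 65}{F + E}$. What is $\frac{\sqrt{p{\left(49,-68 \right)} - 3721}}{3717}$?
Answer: $\frac{2 i \sqrt{335806}}{70623} \approx 0.016411 i$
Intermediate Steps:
$p{\left(F,E \right)} = \frac{65 + E}{E + F}$
$\frac{\sqrt{p{\left(49,-68 \right)} - 3721}}{3717} = \frac{\sqrt{\frac{65 - 68}{-68 + 49} - 3721}}{3717} = \sqrt{\frac{1}{-19} \left(-3\right) - 3721} \cdot \frac{1}{3717} = \sqrt{\left(- \frac{1}{19}\right) \left(-3\right) - 3721} \cdot \frac{1}{3717} = \sqrt{\frac{3}{19} - 3721} \cdot \frac{1}{3717} = \sqrt{- \frac{70696}{19}} \cdot \frac{1}{3717} = \frac{2 i \sqrt{335806}}{19} \cdot \frac{1}{3717} = \frac{2 i \sqrt{335806}}{70623}$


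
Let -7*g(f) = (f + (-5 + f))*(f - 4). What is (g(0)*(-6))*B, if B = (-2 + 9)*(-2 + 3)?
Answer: 120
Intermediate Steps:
g(f) = -(-5 + 2*f)*(-4 + f)/7 (g(f) = -(f + (-5 + f))*(f - 4)/7 = -(-5 + 2*f)*(-4 + f)/7)
B = 7 (B = 7*1 = 7)
(g(0)*(-6))*B = ((-20/7 - 2/7*0**2 + (13/7)*0)*(-6))*7 = ((-20/7 - 2/7*0 + 0)*(-6))*7 = ((-20/7 + 0 + 0)*(-6))*7 = -20/7*(-6)*7 = (120/7)*7 = 120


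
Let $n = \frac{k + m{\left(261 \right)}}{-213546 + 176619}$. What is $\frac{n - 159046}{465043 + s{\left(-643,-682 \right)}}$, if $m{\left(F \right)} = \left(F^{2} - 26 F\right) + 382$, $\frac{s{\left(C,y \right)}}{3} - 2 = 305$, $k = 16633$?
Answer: $- \frac{1468292498}{4301663157} \approx -0.34133$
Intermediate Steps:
$s{\left(C,y \right)} = 921$ ($s{\left(C,y \right)} = 6 + 3 \cdot 305 = 6 + 915 = 921$)
$m{\left(F \right)} = 382 + F^{2} - 26 F$
$n = - \frac{78350}{36927}$ ($n = \frac{16633 + \left(382 + 261^{2} - 6786\right)}{-213546 + 176619} = \frac{16633 + \left(382 + 68121 - 6786\right)}{-36927} = \left(16633 + 61717\right) \left(- \frac{1}{36927}\right) = 78350 \left(- \frac{1}{36927}\right) = - \frac{78350}{36927} \approx -2.1218$)
$\frac{n - 159046}{465043 + s{\left(-643,-682 \right)}} = \frac{- \frac{78350}{36927} - 159046}{465043 + 921} = - \frac{5873169992}{36927 \cdot 465964} = \left(- \frac{5873169992}{36927}\right) \frac{1}{465964} = - \frac{1468292498}{4301663157}$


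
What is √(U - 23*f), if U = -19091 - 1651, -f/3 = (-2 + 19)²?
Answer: 3*I*√89 ≈ 28.302*I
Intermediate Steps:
f = -867 (f = -3*(-2 + 19)² = -3*17² = -3*289 = -867)
U = -20742
√(U - 23*f) = √(-20742 - 23*(-867)) = √(-20742 + 19941) = √(-801) = 3*I*√89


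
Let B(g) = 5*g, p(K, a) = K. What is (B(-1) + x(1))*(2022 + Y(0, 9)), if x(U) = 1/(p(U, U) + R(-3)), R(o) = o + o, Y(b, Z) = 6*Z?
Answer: -53976/5 ≈ -10795.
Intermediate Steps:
R(o) = 2*o
x(U) = 1/(-6 + U) (x(U) = 1/(U + 2*(-3)) = 1/(U - 6) = 1/(-6 + U))
(B(-1) + x(1))*(2022 + Y(0, 9)) = (5*(-1) + 1/(-6 + 1))*(2022 + 6*9) = (-5 + 1/(-5))*(2022 + 54) = (-5 - ⅕)*2076 = -26/5*2076 = -53976/5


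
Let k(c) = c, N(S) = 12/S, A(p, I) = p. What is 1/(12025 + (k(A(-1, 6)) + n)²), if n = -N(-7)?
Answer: 49/589250 ≈ 8.3157e-5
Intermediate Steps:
n = 12/7 (n = -12/(-7) = -12*(-1)/7 = -1*(-12/7) = 12/7 ≈ 1.7143)
1/(12025 + (k(A(-1, 6)) + n)²) = 1/(12025 + (-1 + 12/7)²) = 1/(12025 + (5/7)²) = 1/(12025 + 25/49) = 1/(589250/49) = 49/589250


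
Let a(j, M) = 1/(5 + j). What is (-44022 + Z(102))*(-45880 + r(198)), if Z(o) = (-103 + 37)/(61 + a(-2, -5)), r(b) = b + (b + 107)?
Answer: 183782431371/92 ≈ 1.9976e+9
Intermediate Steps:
r(b) = 107 + 2*b (r(b) = b + (107 + b) = 107 + 2*b)
Z(o) = -99/92 (Z(o) = (-103 + 37)/(61 + 1/(5 - 2)) = -66/(61 + 1/3) = -66/184/3 = -66*3/184 = -99/92)
(-44022 + Z(102))*(-45880 + r(198)) = (-44022 - 99/92)*(-45880 + (107 + 2*198)) = -4050123*(-45880 + (107 + 396))/92 = -4050123*(-45880 + 503)/92 = -4050123/92*(-45377) = 183782431371/92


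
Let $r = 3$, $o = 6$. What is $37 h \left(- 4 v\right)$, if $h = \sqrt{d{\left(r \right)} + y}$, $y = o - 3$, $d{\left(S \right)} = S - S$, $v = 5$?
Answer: $- 740 \sqrt{3} \approx -1281.7$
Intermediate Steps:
$d{\left(S \right)} = 0$
$y = 3$ ($y = 6 - 3 = 3$)
$h = \sqrt{3}$ ($h = \sqrt{0 + 3} = \sqrt{3} \approx 1.732$)
$37 h \left(- 4 v\right) = 37 \sqrt{3} \left(\left(-4\right) 5\right) = 37 \sqrt{3} \left(-20\right) = - 740 \sqrt{3}$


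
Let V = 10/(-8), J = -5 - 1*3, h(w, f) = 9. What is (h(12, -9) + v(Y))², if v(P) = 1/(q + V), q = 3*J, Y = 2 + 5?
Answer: 819025/10201 ≈ 80.289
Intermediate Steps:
Y = 7
J = -8 (J = -5 - 3 = -8)
V = -5/4 (V = 10*(-⅛) = -5/4 ≈ -1.2500)
q = -24 (q = 3*(-8) = -24)
v(P) = -4/101 (v(P) = 1/(-24 - 5/4) = 1/(-101/4) = -4/101)
(h(12, -9) + v(Y))² = (9 - 4/101)² = (905/101)² = 819025/10201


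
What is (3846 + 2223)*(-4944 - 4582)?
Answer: -57813294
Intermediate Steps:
(3846 + 2223)*(-4944 - 4582) = 6069*(-9526) = -57813294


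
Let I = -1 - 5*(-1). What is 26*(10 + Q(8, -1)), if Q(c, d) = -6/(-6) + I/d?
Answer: 182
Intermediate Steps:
I = 4 (I = -1 + 5 = 4)
Q(c, d) = 1 + 4/d (Q(c, d) = -6/(-6) + 4/d = -6*(-⅙) + 4/d = 1 + 4/d)
26*(10 + Q(8, -1)) = 26*(10 + (4 - 1)/(-1)) = 26*(10 - 1*3) = 26*(10 - 3) = 26*7 = 182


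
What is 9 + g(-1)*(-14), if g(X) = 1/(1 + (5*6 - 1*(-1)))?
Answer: 137/16 ≈ 8.5625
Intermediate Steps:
g(X) = 1/32 (g(X) = 1/(1 + (30 + 1)) = 1/(1 + 31) = 1/32)
9 + g(-1)*(-14) = 9 + (1/32)*(-14) = 9 - 7/16 = 137/16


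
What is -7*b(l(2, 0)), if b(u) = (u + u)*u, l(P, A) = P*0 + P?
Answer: -56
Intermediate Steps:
l(P, A) = P (l(P, A) = 0 + P = P)
b(u) = 2*u² (b(u) = (2*u)*u = 2*u²)
-7*b(l(2, 0)) = -14*2² = -14*4 = -7*8 = -56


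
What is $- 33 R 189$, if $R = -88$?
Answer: $548856$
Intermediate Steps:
$- 33 R 189 = \left(-33\right) \left(-88\right) 189 = 2904 \cdot 189 = 548856$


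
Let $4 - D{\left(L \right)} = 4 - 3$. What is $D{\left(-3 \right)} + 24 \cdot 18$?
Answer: $435$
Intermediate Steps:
$D{\left(L \right)} = 3$ ($D{\left(L \right)} = 4 - \left(4 - 3\right) = 4 - 1 = 3$)
$D{\left(-3 \right)} + 24 \cdot 18 = 3 + 24 \cdot 18 = 3 + 432 = 435$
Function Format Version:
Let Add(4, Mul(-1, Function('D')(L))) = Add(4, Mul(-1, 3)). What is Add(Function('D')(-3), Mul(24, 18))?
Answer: 435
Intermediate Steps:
Function('D')(L) = 3 (Function('D')(L) = Add(4, Mul(-1, Add(4, Mul(-1, 3)))) = Add(4, Mul(-1, Add(4, -3))) = Add(4, Mul(-1, 1)) = Add(4, -1) = 3)
Add(Function('D')(-3), Mul(24, 18)) = Add(3, Mul(24, 18)) = Add(3, 432) = 435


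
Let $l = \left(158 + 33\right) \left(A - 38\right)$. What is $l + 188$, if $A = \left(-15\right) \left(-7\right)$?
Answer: $12985$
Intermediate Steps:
$A = 105$
$l = 12797$ ($l = \left(158 + 33\right) \left(105 - 38\right) = 191 \cdot 67 = 12797$)
$l + 188 = 12797 + 188 = 12985$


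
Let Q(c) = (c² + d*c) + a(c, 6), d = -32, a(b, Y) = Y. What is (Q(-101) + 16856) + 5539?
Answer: 35834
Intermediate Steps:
Q(c) = 6 + c² - 32*c (Q(c) = (c² - 32*c) + 6 = 6 + c² - 32*c)
(Q(-101) + 16856) + 5539 = ((6 + (-101)² - 32*(-101)) + 16856) + 5539 = ((6 + 10201 + 3232) + 16856) + 5539 = (13439 + 16856) + 5539 = 30295 + 5539 = 35834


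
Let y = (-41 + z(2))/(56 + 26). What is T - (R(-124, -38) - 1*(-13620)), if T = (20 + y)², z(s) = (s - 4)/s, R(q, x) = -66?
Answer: -22145873/1681 ≈ -13174.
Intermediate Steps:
z(s) = (-4 + s)/s
y = -21/41 (y = (-41 + (-4 + 2)/2)/(56 + 26) = (-41 + (½)*(-2))/82 = (-41 - 1)*(1/82) = -42*1/82 = -21/41 ≈ -0.51220)
T = 638401/1681 (T = (20 - 21/41)² = (799/41)² = 638401/1681 ≈ 379.77)
T - (R(-124, -38) - 1*(-13620)) = 638401/1681 - (-66 - 1*(-13620)) = 638401/1681 - (-66 + 13620) = 638401/1681 - 1*13554 = 638401/1681 - 13554 = -22145873/1681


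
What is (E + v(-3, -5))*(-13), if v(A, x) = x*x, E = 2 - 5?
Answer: -286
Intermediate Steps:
E = -3
v(A, x) = x²
(E + v(-3, -5))*(-13) = (-3 + (-5)²)*(-13) = (-3 + 25)*(-13) = 22*(-13) = -286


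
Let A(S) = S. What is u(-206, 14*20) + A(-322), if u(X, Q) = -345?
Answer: -667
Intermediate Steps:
u(-206, 14*20) + A(-322) = -345 - 322 = -667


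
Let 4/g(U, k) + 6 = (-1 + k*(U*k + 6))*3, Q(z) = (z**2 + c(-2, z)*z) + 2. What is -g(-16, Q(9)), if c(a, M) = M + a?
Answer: 4/1020549 ≈ 3.9195e-6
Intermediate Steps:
Q(z) = 2 + z**2 + z*(-2 + z) (Q(z) = (z**2 + (z - 2)*z) + 2 = (z**2 + (-2 + z)*z) + 2 = (z**2 + z*(-2 + z)) + 2 = 2 + z**2 + z*(-2 + z))
g(U, k) = 4/(-9 + 3*k*(6 + U*k)) (g(U, k) = 4/(-6 + (-1 + k*(U*k + 6))*3) = 4/(-6 + (-1 + k*(6 + U*k))*3) = 4/(-6 + (-3 + 3*k*(6 + U*k))) = 4/(-9 + 3*k*(6 + U*k)))
-g(-16, Q(9)) = -4/(3*(-3 + 6*(2 - 2*9 + 2*9**2) - 16*(2 - 2*9 + 2*9**2)**2)) = -4/(3*(-3 + 6*(2 - 18 + 2*81) - 16*(2 - 18 + 2*81)**2)) = -4/(3*(-3 + 6*(2 - 18 + 162) - 16*(2 - 18 + 162)**2)) = -4/(3*(-3 + 6*146 - 16*146**2)) = -4/(3*(-3 + 876 - 16*21316)) = -4/(3*(-3 + 876 - 341056)) = -4/(3*(-340183)) = -4*(-1)/(3*340183) = -1*(-4/1020549) = 4/1020549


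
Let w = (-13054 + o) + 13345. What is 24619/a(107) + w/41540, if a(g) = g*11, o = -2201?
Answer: 102042519/4889258 ≈ 20.871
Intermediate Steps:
w = -1910 (w = (-13054 - 2201) + 13345 = -15255 + 13345 = -1910)
a(g) = 11*g
24619/a(107) + w/41540 = 24619/((11*107)) - 1910/41540 = 24619/1177 - 1910*1/41540 = 24619*(1/1177) - 191/4154 = 24619/1177 - 191/4154 = 102042519/4889258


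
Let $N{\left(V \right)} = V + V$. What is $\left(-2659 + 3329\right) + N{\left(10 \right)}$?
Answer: $690$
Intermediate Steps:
$N{\left(V \right)} = 2 V$
$\left(-2659 + 3329\right) + N{\left(10 \right)} = \left(-2659 + 3329\right) + 2 \cdot 10 = 670 + 20 = 690$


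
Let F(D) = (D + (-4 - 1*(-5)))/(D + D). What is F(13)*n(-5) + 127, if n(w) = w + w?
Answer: 1581/13 ≈ 121.62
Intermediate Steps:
F(D) = (1 + D)/(2*D) (F(D) = (D + (-4 + 5))/((2*D)) = (D + 1)*(1/(2*D)) = (1 + D)*(1/(2*D)) = (1 + D)/(2*D))
n(w) = 2*w
F(13)*n(-5) + 127 = ((1/2)*(1 + 13)/13)*(2*(-5)) + 127 = ((1/2)*(1/13)*14)*(-10) + 127 = (7/13)*(-10) + 127 = -70/13 + 127 = 1581/13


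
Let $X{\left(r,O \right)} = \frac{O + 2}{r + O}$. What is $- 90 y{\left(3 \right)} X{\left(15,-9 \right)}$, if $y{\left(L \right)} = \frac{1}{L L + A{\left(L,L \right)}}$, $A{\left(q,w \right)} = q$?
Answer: $\frac{35}{4} \approx 8.75$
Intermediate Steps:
$X{\left(r,O \right)} = \frac{2 + O}{O + r}$
$y{\left(L \right)} = \frac{1}{L + L^{2}}$ ($y{\left(L \right)} = \frac{1}{L L + L} = \frac{1}{L^{2} + L} = \frac{1}{L + L^{2}}$)
$- 90 y{\left(3 \right)} X{\left(15,-9 \right)} = - 90 \frac{1}{3 \left(1 + 3\right)} \frac{2 - 9}{-9 + 15} = - 90 \frac{1}{3 \cdot 4} \cdot \frac{1}{6} \left(-7\right) = - 90 \cdot \frac{1}{3} \cdot \frac{1}{4} \cdot \frac{1}{6} \left(-7\right) = \left(-90\right) \frac{1}{12} \left(- \frac{7}{6}\right) = \left(- \frac{15}{2}\right) \left(- \frac{7}{6}\right) = \frac{35}{4}$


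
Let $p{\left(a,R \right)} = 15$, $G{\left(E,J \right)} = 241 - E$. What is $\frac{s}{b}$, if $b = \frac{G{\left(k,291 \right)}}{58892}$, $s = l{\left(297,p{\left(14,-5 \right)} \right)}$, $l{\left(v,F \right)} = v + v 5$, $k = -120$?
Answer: $\frac{104945544}{361} \approx 2.9071 \cdot 10^{5}$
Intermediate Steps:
$l{\left(v,F \right)} = 6 v$ ($l{\left(v,F \right)} = v + 5 v = 6 v$)
$s = 1782$ ($s = 6 \cdot 297 = 1782$)
$b = \frac{361}{58892}$ ($b = \frac{241 - -120}{58892} = \left(241 + 120\right) \frac{1}{58892} = 361 \cdot \frac{1}{58892} = \frac{361}{58892} \approx 0.0061299$)
$\frac{s}{b} = \frac{1782}{\frac{361}{58892}} = 1782 \cdot \frac{58892}{361} = \frac{104945544}{361}$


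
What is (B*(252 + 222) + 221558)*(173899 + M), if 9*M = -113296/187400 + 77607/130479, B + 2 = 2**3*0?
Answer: 70354802147757402548/1833882345 ≈ 3.8364e+10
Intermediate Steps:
B = -2 (B = -2 + 2**3*0 = -2 + 8*0 = -2 + 0 = -2)
M = -9966541/9169411725 (M = (-113296/187400 + 77607/130479)/9 = (-113296*1/187400 + 77607*(1/130479))/9 = (-14162/23425 + 25869/43493)/9 = (1/9)*(-9966541/1018823525) = -9966541/9169411725 ≈ -0.0010869)
(B*(252 + 222) + 221558)*(173899 + M) = (-2*(252 + 222) + 221558)*(173899 - 9966541/9169411725) = (-2*474 + 221558)*(1594551519599234/9169411725) = (-948 + 221558)*(1594551519599234/9169411725) = 220610*(1594551519599234/9169411725) = 70354802147757402548/1833882345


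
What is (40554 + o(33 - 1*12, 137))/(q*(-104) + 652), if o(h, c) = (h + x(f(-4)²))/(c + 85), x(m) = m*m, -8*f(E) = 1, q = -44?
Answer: 36876324865/4753883136 ≈ 7.7571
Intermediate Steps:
f(E) = -⅛ (f(E) = -⅛*1 = -⅛)
x(m) = m²
o(h, c) = (1/4096 + h)/(85 + c) (o(h, c) = (h + ((-⅛)²)²)/(c + 85) = (h + (1/64)²)/(85 + c) = (h + 1/4096)/(85 + c) = (1/4096 + h)/(85 + c))
(40554 + o(33 - 1*12, 137))/(q*(-104) + 652) = (40554 + (1/4096 + (33 - 1*12))/(85 + 137))/(-44*(-104) + 652) = (40554 + (1/4096 + (33 - 12))/222)/(4576 + 652) = (40554 + (1/4096 + 21)/222)/5228 = (40554 + (1/222)*(86017/4096))*(1/5228) = (40554 + 86017/909312)*(1/5228) = (36876324865/909312)*(1/5228) = 36876324865/4753883136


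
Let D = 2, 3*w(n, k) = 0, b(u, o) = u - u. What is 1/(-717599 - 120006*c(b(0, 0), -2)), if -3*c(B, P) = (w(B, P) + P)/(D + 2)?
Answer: -1/737600 ≈ -1.3557e-6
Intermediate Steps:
b(u, o) = 0
w(n, k) = 0 (w(n, k) = (⅓)*0 = 0)
c(B, P) = -P/12 (c(B, P) = -(0 + P)/(3*(2 + 2)) = -P/(3*4) = -P/12)
1/(-717599 - 120006*c(b(0, 0), -2)) = 1/(-717599 - (-20001)*(-2)/2) = 1/(-717599 - 120006*⅙) = 1/(-717599 - 20001) = 1/(-737600) = -1/737600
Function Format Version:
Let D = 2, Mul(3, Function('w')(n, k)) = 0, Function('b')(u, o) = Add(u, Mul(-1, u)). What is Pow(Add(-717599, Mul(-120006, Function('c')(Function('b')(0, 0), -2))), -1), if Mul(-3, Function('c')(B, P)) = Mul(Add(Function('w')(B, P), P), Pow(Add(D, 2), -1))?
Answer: Rational(-1, 737600) ≈ -1.3557e-6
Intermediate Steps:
Function('b')(u, o) = 0
Function('w')(n, k) = 0 (Function('w')(n, k) = Mul(Rational(1, 3), 0) = 0)
Function('c')(B, P) = Mul(Rational(-1, 12), P) (Function('c')(B, P) = Mul(Rational(-1, 3), Mul(Add(0, P), Pow(Add(2, 2), -1))) = Mul(Rational(-1, 3), Mul(P, Pow(4, -1))) = Mul(Rational(-1, 3), Mul(P, Rational(1, 4))) = Mul(Rational(-1, 3), Mul(Rational(1, 4), P)) = Mul(Rational(-1, 12), P))
Pow(Add(-717599, Mul(-120006, Function('c')(Function('b')(0, 0), -2))), -1) = Pow(Add(-717599, Mul(-120006, Mul(Rational(-1, 12), -2))), -1) = Pow(Add(-717599, Mul(-120006, Rational(1, 6))), -1) = Pow(Add(-717599, -20001), -1) = Pow(-737600, -1) = Rational(-1, 737600)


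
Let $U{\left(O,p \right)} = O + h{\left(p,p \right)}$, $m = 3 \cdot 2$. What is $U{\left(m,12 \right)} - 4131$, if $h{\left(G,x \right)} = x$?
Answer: $-4113$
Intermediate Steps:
$m = 6$
$U{\left(O,p \right)} = O + p$
$U{\left(m,12 \right)} - 4131 = \left(6 + 12\right) - 4131 = 18 - 4131 = -4113$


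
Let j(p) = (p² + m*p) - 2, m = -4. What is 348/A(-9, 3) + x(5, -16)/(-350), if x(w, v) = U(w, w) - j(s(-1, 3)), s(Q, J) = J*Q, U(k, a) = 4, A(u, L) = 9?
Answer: 8129/210 ≈ 38.710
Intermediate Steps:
j(p) = -2 + p² - 4*p (j(p) = (p² - 4*p) - 2 = -2 + p² - 4*p)
x(w, v) = -15 (x(w, v) = 4 - (-2 + (3*(-1))² - 12*(-1)) = 4 - (-2 + (-3)² - 4*(-3)) = 4 - (-2 + 9 + 12) = 4 - 1*19 = 4 - 19 = -15)
348/A(-9, 3) + x(5, -16)/(-350) = 348/9 - 15/(-350) = 348*(⅑) - 15*(-1/350) = 116/3 + 3/70 = 8129/210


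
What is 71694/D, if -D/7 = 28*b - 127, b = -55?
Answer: 10242/1667 ≈ 6.1440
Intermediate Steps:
D = 11669 (D = -7*(28*(-55) - 127) = -7*(-1540 - 127) = -7*(-1667) = 11669)
71694/D = 71694/11669 = 71694*(1/11669) = 10242/1667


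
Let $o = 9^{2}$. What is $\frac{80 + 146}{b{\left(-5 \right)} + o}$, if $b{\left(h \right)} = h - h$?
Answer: $\frac{226}{81} \approx 2.7901$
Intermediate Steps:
$b{\left(h \right)} = 0$
$o = 81$
$\frac{80 + 146}{b{\left(-5 \right)} + o} = \frac{80 + 146}{0 + 81} = \frac{226}{81}$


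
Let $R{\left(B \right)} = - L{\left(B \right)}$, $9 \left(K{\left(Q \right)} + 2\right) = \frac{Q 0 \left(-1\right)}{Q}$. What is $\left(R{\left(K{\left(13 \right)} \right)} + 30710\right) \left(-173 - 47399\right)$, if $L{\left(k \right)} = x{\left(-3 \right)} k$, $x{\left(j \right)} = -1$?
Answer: $-1460840976$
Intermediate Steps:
$K{\left(Q \right)} = -2$ ($K{\left(Q \right)} = -2 + \frac{Q 0 \left(-1\right) \frac{1}{Q}}{9} = -2 + \frac{0 \left(-1\right) \frac{1}{Q}}{9} = -2 + \frac{0 \frac{1}{Q}}{9} = -2 + \frac{1}{9} \cdot 0 = -2 + 0 = -2$)
$L{\left(k \right)} = - k$
$R{\left(B \right)} = B$ ($R{\left(B \right)} = - \left(-1\right) B = B$)
$\left(R{\left(K{\left(13 \right)} \right)} + 30710\right) \left(-173 - 47399\right) = \left(-2 + 30710\right) \left(-173 - 47399\right) = 30708 \left(-47572\right) = -1460840976$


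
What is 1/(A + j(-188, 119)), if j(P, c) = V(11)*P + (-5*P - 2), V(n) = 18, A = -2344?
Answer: -1/4790 ≈ -0.00020877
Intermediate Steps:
j(P, c) = -2 + 13*P (j(P, c) = 18*P + (-5*P - 2) = 18*P + (-2 - 5*P) = -2 + 13*P)
1/(A + j(-188, 119)) = 1/(-2344 + (-2 + 13*(-188))) = 1/(-2344 + (-2 - 2444)) = 1/(-2344 - 2446) = 1/(-4790) = -1/4790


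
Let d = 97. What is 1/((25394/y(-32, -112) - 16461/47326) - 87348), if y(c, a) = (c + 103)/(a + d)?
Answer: -3360146/311530148199 ≈ -1.0786e-5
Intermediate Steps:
y(c, a) = (103 + c)/(97 + a) (y(c, a) = (c + 103)/(a + 97) = (103 + c)/(97 + a))
1/((25394/y(-32, -112) - 16461/47326) - 87348) = 1/((25394/(((103 - 32)/(97 - 112))) - 16461/47326) - 87348) = 1/((25394/((71/(-15))) - 16461*1/47326) - 87348) = 1/((25394/((-1/15*71)) - 16461/47326) - 87348) = 1/((25394/(-71/15) - 16461/47326) - 87348) = 1/((25394*(-15/71) - 16461/47326) - 87348) = 1/((-380910/71 - 16461/47326) - 87348) = 1/(-18028115391/3360146 - 87348) = 1/(-311530148199/3360146) = -3360146/311530148199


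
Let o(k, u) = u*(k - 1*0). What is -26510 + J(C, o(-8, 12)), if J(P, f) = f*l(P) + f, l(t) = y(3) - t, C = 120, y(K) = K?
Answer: -15374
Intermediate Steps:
o(k, u) = k*u (o(k, u) = u*(k + 0) = u*k = k*u)
l(t) = 3 - t
J(P, f) = f + f*(3 - P) (J(P, f) = f*(3 - P) + f = f + f*(3 - P))
-26510 + J(C, o(-8, 12)) = -26510 + (-8*12)*(4 - 1*120) = -26510 - 96*(4 - 120) = -26510 - 96*(-116) = -26510 + 11136 = -15374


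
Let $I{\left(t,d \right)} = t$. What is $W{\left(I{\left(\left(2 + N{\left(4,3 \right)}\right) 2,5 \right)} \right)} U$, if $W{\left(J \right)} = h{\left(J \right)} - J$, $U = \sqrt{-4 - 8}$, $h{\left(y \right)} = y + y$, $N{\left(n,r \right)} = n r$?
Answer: $56 i \sqrt{3} \approx 96.995 i$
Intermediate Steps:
$h{\left(y \right)} = 2 y$
$U = 2 i \sqrt{3}$ ($U = \sqrt{-12} = 2 i \sqrt{3} \approx 3.4641 i$)
$W{\left(J \right)} = J$ ($W{\left(J \right)} = 2 J - J = J$)
$W{\left(I{\left(\left(2 + N{\left(4,3 \right)}\right) 2,5 \right)} \right)} U = \left(2 + 4 \cdot 3\right) 2 \cdot 2 i \sqrt{3} = \left(2 + 12\right) 2 \cdot 2 i \sqrt{3} = 14 \cdot 2 \cdot 2 i \sqrt{3} = 28 \cdot 2 i \sqrt{3} = 56 i \sqrt{3}$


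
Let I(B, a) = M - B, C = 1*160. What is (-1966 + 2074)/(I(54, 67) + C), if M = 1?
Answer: 108/107 ≈ 1.0093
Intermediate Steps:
C = 160
I(B, a) = 1 - B
(-1966 + 2074)/(I(54, 67) + C) = (-1966 + 2074)/((1 - 1*54) + 160) = 108/((1 - 54) + 160) = 108/(-53 + 160) = 108/107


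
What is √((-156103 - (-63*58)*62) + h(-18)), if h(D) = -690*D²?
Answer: I*√153115 ≈ 391.3*I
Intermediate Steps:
√((-156103 - (-63*58)*62) + h(-18)) = √((-156103 - (-63*58)*62) - 690*(-18)²) = √((-156103 - (-3654)*62) - 690*324) = √((-156103 - 1*(-226548)) - 223560) = √((-156103 + 226548) - 223560) = √(70445 - 223560) = √(-153115) = I*√153115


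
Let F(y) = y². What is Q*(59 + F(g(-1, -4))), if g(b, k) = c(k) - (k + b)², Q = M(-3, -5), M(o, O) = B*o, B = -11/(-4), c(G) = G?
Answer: -7425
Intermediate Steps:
B = 11/4 (B = -11*(-¼) = 11/4 ≈ 2.7500)
M(o, O) = 11*o/4
Q = -33/4 (Q = (11/4)*(-3) = -33/4 ≈ -8.2500)
g(b, k) = k - (b + k)² (g(b, k) = k - (k + b)² = k - (b + k)²)
Q*(59 + F(g(-1, -4))) = -33*(59 + (-4 - (-1 - 4)²)²)/4 = -33*(59 + (-4 - 1*(-5)²)²)/4 = -33*(59 + (-4 - 1*25)²)/4 = -33*(59 + (-4 - 25)²)/4 = -33*(59 + (-29)²)/4 = -33*(59 + 841)/4 = -33/4*900 = -7425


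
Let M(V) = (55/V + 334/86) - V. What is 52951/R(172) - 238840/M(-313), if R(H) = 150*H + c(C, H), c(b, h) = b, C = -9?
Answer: -11811526945291/15705145749 ≈ -752.08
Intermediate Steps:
M(V) = 167/43 - V + 55/V (M(V) = (55/V + 334*(1/86)) - V = (55/V + 167/43) - V = (167/43 + 55/V) - V = 167/43 - V + 55/V)
R(H) = -9 + 150*H (R(H) = 150*H - 9 = -9 + 150*H)
52951/R(172) - 238840/M(-313) = 52951/(-9 + 150*172) - 238840/(167/43 - 1*(-313) + 55/(-313)) = 52951/(-9 + 25800) - 238840/(167/43 + 313 + 55*(-1/313)) = 52951/25791 - 238840/(167/43 + 313 - 55/313) = 52951*(1/25791) - 238840/4262573/13459 = 52951/25791 - 238840*13459/4262573 = 52951/25791 - 459221080/608939 = -11811526945291/15705145749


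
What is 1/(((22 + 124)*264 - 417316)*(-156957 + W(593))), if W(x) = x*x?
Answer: -1/73743878224 ≈ -1.3560e-11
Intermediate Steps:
W(x) = x²
1/(((22 + 124)*264 - 417316)*(-156957 + W(593))) = 1/(((22 + 124)*264 - 417316)*(-156957 + 593²)) = 1/((146*264 - 417316)*(-156957 + 351649)) = 1/((38544 - 417316)*194692) = 1/(-378772*194692) = 1/(-73743878224) = -1/73743878224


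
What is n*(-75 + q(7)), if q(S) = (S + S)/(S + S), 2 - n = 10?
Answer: 592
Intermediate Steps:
n = -8 (n = 2 - 1*10 = 2 - 10 = -8)
q(S) = 1 (q(S) = (2*S)/((2*S)) = (2*S)*(1/(2*S)) = 1)
n*(-75 + q(7)) = -8*(-75 + 1) = -8*(-74) = 592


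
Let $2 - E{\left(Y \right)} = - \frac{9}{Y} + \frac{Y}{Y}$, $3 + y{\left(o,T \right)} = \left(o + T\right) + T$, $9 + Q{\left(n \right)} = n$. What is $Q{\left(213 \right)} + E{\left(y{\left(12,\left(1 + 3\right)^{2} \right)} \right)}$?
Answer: $\frac{8414}{41} \approx 205.22$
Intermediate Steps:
$Q{\left(n \right)} = -9 + n$
$y{\left(o,T \right)} = -3 + o + 2 T$ ($y{\left(o,T \right)} = -3 + \left(\left(o + T\right) + T\right) = -3 + \left(\left(T + o\right) + T\right) = -3 + \left(o + 2 T\right) = -3 + o + 2 T$)
$E{\left(Y \right)} = 1 + \frac{9}{Y}$ ($E{\left(Y \right)} = 2 - \left(- \frac{9}{Y} + \frac{Y}{Y}\right) = 2 - \left(- \frac{9}{Y} + 1\right) = 2 - \left(1 - \frac{9}{Y}\right) = 1 + \frac{9}{Y}$)
$Q{\left(213 \right)} + E{\left(y{\left(12,\left(1 + 3\right)^{2} \right)} \right)} = \left(-9 + 213\right) + \frac{9 + \left(-3 + 12 + 2 \left(1 + 3\right)^{2}\right)}{-3 + 12 + 2 \left(1 + 3\right)^{2}} = 204 + \frac{9 + \left(-3 + 12 + 2 \cdot 4^{2}\right)}{-3 + 12 + 2 \cdot 4^{2}} = 204 + \frac{9 + \left(-3 + 12 + 2 \cdot 16\right)}{-3 + 12 + 2 \cdot 16} = 204 + \frac{9 + \left(-3 + 12 + 32\right)}{-3 + 12 + 32} = 204 + \frac{9 + 41}{41} = 204 + \frac{1}{41} \cdot 50 = 204 + \frac{50}{41} = \frac{8414}{41}$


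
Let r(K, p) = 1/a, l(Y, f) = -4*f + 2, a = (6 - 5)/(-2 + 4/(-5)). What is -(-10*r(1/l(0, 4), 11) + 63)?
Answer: -91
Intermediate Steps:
a = -5/14 (a = 1/(-2 + 4*(-⅕)) = 1/(-2 - ⅘) = 1/(-14/5) = 1*(-5/14) = -5/14 ≈ -0.35714)
l(Y, f) = 2 - 4*f
r(K, p) = -14/5 (r(K, p) = 1/(-5/14) = -14/5)
-(-10*r(1/l(0, 4), 11) + 63) = -(-10*(-14/5) + 63) = -(28 + 63) = -1*91 = -91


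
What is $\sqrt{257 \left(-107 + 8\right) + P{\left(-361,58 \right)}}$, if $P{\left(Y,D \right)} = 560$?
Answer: $i \sqrt{24883} \approx 157.74 i$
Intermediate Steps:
$\sqrt{257 \left(-107 + 8\right) + P{\left(-361,58 \right)}} = \sqrt{257 \left(-107 + 8\right) + 560} = \sqrt{257 \left(-99\right) + 560} = \sqrt{-25443 + 560} = \sqrt{-24883} = i \sqrt{24883}$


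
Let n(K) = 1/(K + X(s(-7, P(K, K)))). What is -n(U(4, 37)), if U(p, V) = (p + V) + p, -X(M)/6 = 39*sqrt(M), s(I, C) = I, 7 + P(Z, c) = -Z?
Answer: -5/42813 - 26*I*sqrt(7)/42813 ≈ -0.00011679 - 0.0016067*I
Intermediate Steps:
P(Z, c) = -7 - Z
X(M) = -234*sqrt(M)
U(p, V) = V + 2*p (U(p, V) = (V + p) + p = V + 2*p)
n(K) = 1/(K - 234*I*sqrt(7))
-n(U(4, 37)) = -1/((37 + 2*4) - 234*I*sqrt(7)) = -1/((37 + 8) - 234*I*sqrt(7)) = -1/(45 - 234*I*sqrt(7))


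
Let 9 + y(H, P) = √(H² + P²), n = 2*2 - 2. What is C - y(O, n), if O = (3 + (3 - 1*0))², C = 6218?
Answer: 6227 - 10*√13 ≈ 6190.9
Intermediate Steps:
n = 2 (n = 4 - 2 = 2)
O = 36 (O = (3 + (3 + 0))² = (3 + 3)² = 6² = 36)
y(H, P) = -9 + √(H² + P²)
C - y(O, n) = 6218 - (-9 + √(36² + 2²)) = 6218 - (-9 + √(1296 + 4)) = 6218 - (-9 + √1300) = 6218 - (-9 + 10*√13) = 6218 + (9 - 10*√13) = 6227 - 10*√13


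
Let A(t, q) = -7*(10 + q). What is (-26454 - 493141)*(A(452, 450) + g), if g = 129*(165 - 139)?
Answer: -69625730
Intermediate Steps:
g = 3354 (g = 129*26 = 3354)
A(t, q) = -70 - 7*q
(-26454 - 493141)*(A(452, 450) + g) = (-26454 - 493141)*((-70 - 7*450) + 3354) = -519595*((-70 - 3150) + 3354) = -519595*(-3220 + 3354) = -519595*134 = -69625730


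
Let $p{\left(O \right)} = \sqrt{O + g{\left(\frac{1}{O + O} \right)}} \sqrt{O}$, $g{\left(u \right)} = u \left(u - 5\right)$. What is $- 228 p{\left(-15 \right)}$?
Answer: $\frac{38 \sqrt{200235}}{5} \approx 3400.8$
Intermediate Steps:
$g{\left(u \right)} = u \left(-5 + u\right)$
$p{\left(O \right)} = \sqrt{O} \sqrt{O + \frac{-5 + \frac{1}{2 O}}{2 O}}$ ($p{\left(O \right)} = \sqrt{O + \frac{-5 + \frac{1}{O + O}}{O + O}} \sqrt{O} = \sqrt{O + \frac{-5 + \frac{1}{2 O}}{2 O}} \sqrt{O} = \sqrt{O} \sqrt{O + \frac{-5 + \frac{1}{2 O}}{2 O}}$)
$- 228 p{\left(-15 \right)} = - 228 \frac{\sqrt{-15} \sqrt{\frac{1}{225} - \frac{10}{-15} + 4 \left(-15\right)}}{2} = - 228 \frac{i \sqrt{15} \sqrt{\frac{1}{225} - - \frac{2}{3} - 60}}{2} = - 228 \frac{i \sqrt{15} \sqrt{\frac{1}{225} + \frac{2}{3} - 60}}{2} = - 228 \frac{i \sqrt{15} \sqrt{- \frac{13349}{225}}}{2} = - 228 \frac{i \sqrt{15} \frac{i \sqrt{13349}}{15}}{2} = - 228 \left(- \frac{\sqrt{200235}}{30}\right) = \frac{38 \sqrt{200235}}{5}$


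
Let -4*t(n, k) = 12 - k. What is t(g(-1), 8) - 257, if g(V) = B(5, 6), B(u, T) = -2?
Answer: -258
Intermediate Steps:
g(V) = -2
t(n, k) = -3 + k/4 (t(n, k) = -(12 - k)/4 = -3 + k/4)
t(g(-1), 8) - 257 = (-3 + (1/4)*8) - 257 = (-3 + 2) - 257 = -1 - 257 = -258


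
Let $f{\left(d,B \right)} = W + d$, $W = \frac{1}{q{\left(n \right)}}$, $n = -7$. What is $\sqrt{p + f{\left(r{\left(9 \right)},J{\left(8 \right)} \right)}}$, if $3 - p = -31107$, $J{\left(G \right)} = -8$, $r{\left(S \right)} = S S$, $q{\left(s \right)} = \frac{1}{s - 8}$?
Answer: $6 \sqrt{866} \approx 176.57$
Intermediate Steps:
$q{\left(s \right)} = \frac{1}{-8 + s}$
$r{\left(S \right)} = S^{2}$
$p = 31110$ ($p = 3 - -31107 = 3 + 31107 = 31110$)
$W = -15$ ($W = \frac{1}{\frac{1}{-8 - 7}} = \frac{1}{\frac{1}{-15}} = \frac{1}{- \frac{1}{15}} = -15$)
$f{\left(d,B \right)} = -15 + d$
$\sqrt{p + f{\left(r{\left(9 \right)},J{\left(8 \right)} \right)}} = \sqrt{31110 - \left(15 - 9^{2}\right)} = \sqrt{31110 + \left(-15 + 81\right)} = \sqrt{31110 + 66} = \sqrt{31176} = 6 \sqrt{866}$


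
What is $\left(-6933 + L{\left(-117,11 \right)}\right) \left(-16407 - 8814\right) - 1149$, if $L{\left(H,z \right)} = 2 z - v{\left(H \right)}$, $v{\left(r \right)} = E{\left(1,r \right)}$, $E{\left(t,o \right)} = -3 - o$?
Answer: $177176376$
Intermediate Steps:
$v{\left(r \right)} = -3 - r$
$L{\left(H,z \right)} = 3 + H + 2 z$ ($L{\left(H,z \right)} = 2 z - \left(-3 - H\right) = 2 z + \left(3 + H\right) = 3 + H + 2 z$)
$\left(-6933 + L{\left(-117,11 \right)}\right) \left(-16407 - 8814\right) - 1149 = \left(-6933 + \left(3 - 117 + 2 \cdot 11\right)\right) \left(-16407 - 8814\right) - 1149 = \left(-6933 + \left(3 - 117 + 22\right)\right) \left(-25221\right) - 1149 = \left(-6933 - 92\right) \left(-25221\right) - 1149 = \left(-7025\right) \left(-25221\right) - 1149 = 177177525 - 1149 = 177176376$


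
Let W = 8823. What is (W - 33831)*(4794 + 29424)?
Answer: -855723744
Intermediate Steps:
(W - 33831)*(4794 + 29424) = (8823 - 33831)*(4794 + 29424) = -25008*34218 = -855723744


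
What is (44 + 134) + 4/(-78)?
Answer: 6940/39 ≈ 177.95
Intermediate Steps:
(44 + 134) + 4/(-78) = 178 + 4*(-1/78) = 178 - 2/39 = 6940/39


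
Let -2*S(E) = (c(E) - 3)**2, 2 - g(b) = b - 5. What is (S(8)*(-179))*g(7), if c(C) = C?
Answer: 0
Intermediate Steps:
g(b) = 7 - b (g(b) = 2 - (b - 5) = 2 - (-5 + b) = 2 + (5 - b) = 7 - b)
S(E) = -(-3 + E)**2/2 (S(E) = -(E - 3)**2/2 = -(-3 + E)**2/2)
(S(8)*(-179))*g(7) = (-(-3 + 8)**2/2*(-179))*(7 - 1*7) = (-1/2*5**2*(-179))*(7 - 7) = (-1/2*25*(-179))*0 = -25/2*(-179)*0 = (4475/2)*0 = 0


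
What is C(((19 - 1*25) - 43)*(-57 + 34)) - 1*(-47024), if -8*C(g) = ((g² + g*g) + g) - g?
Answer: -1082033/4 ≈ -2.7051e+5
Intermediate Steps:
C(g) = -g²/4 (C(g) = -(((g² + g*g) + g) - g)/8 = -(((g² + g²) + g) - g)/8 = -((2*g² + g) - g)/8 = -((g + 2*g²) - g)/8 = -g²/4)
C(((19 - 1*25) - 43)*(-57 + 34)) - 1*(-47024) = -(-57 + 34)²*((19 - 1*25) - 43)²/4 - 1*(-47024) = -529*((19 - 25) - 43)²/4 + 47024 = -529*(-6 - 43)²/4 + 47024 = -(-49*(-23))²/4 + 47024 = -¼*1127² + 47024 = -¼*1270129 + 47024 = -1270129/4 + 47024 = -1082033/4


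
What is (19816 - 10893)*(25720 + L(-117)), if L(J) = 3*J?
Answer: 226367587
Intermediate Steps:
(19816 - 10893)*(25720 + L(-117)) = (19816 - 10893)*(25720 + 3*(-117)) = 8923*(25720 - 351) = 8923*25369 = 226367587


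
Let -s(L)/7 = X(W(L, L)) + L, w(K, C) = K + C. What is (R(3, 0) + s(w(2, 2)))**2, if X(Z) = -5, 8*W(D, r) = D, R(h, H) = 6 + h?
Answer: 256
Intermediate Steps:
W(D, r) = D/8
w(K, C) = C + K
s(L) = 35 - 7*L (s(L) = -7*(-5 + L) = 35 - 7*L)
(R(3, 0) + s(w(2, 2)))**2 = ((6 + 3) + (35 - 7*(2 + 2)))**2 = (9 + (35 - 7*4))**2 = (9 + (35 - 28))**2 = (9 + 7)**2 = 16**2 = 256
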